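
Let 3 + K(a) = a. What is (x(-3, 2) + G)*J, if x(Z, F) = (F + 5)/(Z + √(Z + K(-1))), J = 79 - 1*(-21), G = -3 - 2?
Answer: -2525/4 - 175*I*√7/4 ≈ -631.25 - 115.75*I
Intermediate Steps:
K(a) = -3 + a
G = -5
J = 100 (J = 79 + 21 = 100)
x(Z, F) = (5 + F)/(Z + √(-4 + Z)) (x(Z, F) = (F + 5)/(Z + √(Z + (-3 - 1))) = (5 + F)/(Z + √(Z - 4)) = (5 + F)/(Z + √(-4 + Z)))
(x(-3, 2) + G)*J = ((5 + 2)/(-3 + √(-4 - 3)) - 5)*100 = (7/(-3 + √(-7)) - 5)*100 = (7/(-3 + I*√7) - 5)*100 = (-5 + 7/(-3 + I*√7))*100 = -500 + 700/(-3 + I*√7)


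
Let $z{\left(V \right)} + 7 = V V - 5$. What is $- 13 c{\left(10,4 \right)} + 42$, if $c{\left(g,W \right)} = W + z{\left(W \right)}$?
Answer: $-62$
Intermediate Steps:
$z{\left(V \right)} = -12 + V^{2}$ ($z{\left(V \right)} = -7 + \left(V V - 5\right) = -7 + \left(V^{2} - 5\right) = -7 + \left(-5 + V^{2}\right) = -12 + V^{2}$)
$c{\left(g,W \right)} = -12 + W + W^{2}$ ($c{\left(g,W \right)} = W + \left(-12 + W^{2}\right) = -12 + W + W^{2}$)
$- 13 c{\left(10,4 \right)} + 42 = - 13 \left(-12 + 4 + 4^{2}\right) + 42 = - 13 \left(-12 + 4 + 16\right) + 42 = \left(-13\right) 8 + 42 = -104 + 42 = -62$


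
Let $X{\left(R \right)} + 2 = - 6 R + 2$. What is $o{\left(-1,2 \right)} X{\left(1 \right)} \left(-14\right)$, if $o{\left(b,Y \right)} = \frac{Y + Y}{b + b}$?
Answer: $-168$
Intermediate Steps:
$X{\left(R \right)} = - 6 R$ ($X{\left(R \right)} = -2 - \left(-2 + 6 R\right) = - 6 R$)
$o{\left(b,Y \right)} = \frac{Y}{b}$ ($o{\left(b,Y \right)} = \frac{2 Y}{2 b} = 2 Y \frac{1}{2 b} = \frac{Y}{b}$)
$o{\left(-1,2 \right)} X{\left(1 \right)} \left(-14\right) = \frac{2}{-1} \left(\left(-6\right) 1\right) \left(-14\right) = 2 \left(-1\right) \left(-6\right) \left(-14\right) = \left(-2\right) \left(-6\right) \left(-14\right) = 12 \left(-14\right) = -168$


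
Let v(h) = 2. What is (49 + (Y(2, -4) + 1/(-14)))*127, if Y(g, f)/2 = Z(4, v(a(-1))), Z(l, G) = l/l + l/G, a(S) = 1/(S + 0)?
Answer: 97663/14 ≈ 6975.9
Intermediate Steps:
a(S) = 1/S
Z(l, G) = 1 + l/G
Y(g, f) = 6 (Y(g, f) = 2*((2 + 4)/2) = 2*((½)*6) = 2*3 = 6)
(49 + (Y(2, -4) + 1/(-14)))*127 = (49 + (6 + 1/(-14)))*127 = (49 + (6 - 1/14))*127 = (49 + 83/14)*127 = (769/14)*127 = 97663/14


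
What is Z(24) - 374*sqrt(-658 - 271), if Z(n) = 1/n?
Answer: 1/24 - 374*I*sqrt(929) ≈ 0.041667 - 11399.0*I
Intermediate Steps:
Z(24) - 374*sqrt(-658 - 271) = 1/24 - 374*sqrt(-658 - 271) = 1/24 - 374*I*sqrt(929)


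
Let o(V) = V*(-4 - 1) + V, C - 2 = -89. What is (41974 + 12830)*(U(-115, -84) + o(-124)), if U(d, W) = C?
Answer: 22414836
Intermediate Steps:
C = -87 (C = 2 - 89 = -87)
U(d, W) = -87
o(V) = -4*V (o(V) = V*(-5) + V = -5*V + V = -4*V)
(41974 + 12830)*(U(-115, -84) + o(-124)) = (41974 + 12830)*(-87 - 4*(-124)) = 54804*(-87 + 496) = 54804*409 = 22414836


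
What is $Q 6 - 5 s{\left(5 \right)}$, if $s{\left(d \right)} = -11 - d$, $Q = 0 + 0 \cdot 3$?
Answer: $80$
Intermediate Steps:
$Q = 0$ ($Q = 0 + 0 = 0$)
$Q 6 - 5 s{\left(5 \right)} = 0 \cdot 6 - 5 \left(-11 - 5\right) = 0 - 5 \left(-11 - 5\right) = 0 - -80 = 0 + 80 = 80$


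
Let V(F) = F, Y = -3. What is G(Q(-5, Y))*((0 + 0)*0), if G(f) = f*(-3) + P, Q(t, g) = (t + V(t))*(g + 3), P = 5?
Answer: 0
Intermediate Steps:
Q(t, g) = 2*t*(3 + g) (Q(t, g) = (t + t)*(g + 3) = (2*t)*(3 + g) = 2*t*(3 + g))
G(f) = 5 - 3*f (G(f) = f*(-3) + 5 = -3*f + 5 = 5 - 3*f)
G(Q(-5, Y))*((0 + 0)*0) = (5 - 6*(-5)*(3 - 3))*((0 + 0)*0) = (5 - 6*(-5)*0)*(0*0) = (5 - 3*0)*0 = (5 + 0)*0 = 5*0 = 0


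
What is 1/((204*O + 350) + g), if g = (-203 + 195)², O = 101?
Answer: 1/21018 ≈ 4.7578e-5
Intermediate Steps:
g = 64 (g = (-8)² = 64)
1/((204*O + 350) + g) = 1/((204*101 + 350) + 64) = 1/((20604 + 350) + 64) = 1/(20954 + 64) = 1/21018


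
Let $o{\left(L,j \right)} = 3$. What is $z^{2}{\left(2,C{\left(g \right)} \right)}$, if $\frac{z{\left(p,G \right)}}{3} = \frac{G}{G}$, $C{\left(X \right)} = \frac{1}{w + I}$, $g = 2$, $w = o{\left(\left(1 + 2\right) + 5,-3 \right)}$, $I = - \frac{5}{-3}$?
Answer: $9$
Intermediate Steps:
$I = \frac{5}{3}$ ($I = \left(-5\right) \left(- \frac{1}{3}\right) = \frac{5}{3} \approx 1.6667$)
$w = 3$
$C{\left(X \right)} = \frac{3}{14}$ ($C{\left(X \right)} = \frac{1}{3 + \frac{5}{3}} = \frac{1}{\frac{14}{3}} = \frac{3}{14}$)
$z{\left(p,G \right)} = 3$ ($z{\left(p,G \right)} = 3 \frac{G}{G} = 3 \cdot 1 = 3$)
$z^{2}{\left(2,C{\left(g \right)} \right)} = 3^{2} = 9$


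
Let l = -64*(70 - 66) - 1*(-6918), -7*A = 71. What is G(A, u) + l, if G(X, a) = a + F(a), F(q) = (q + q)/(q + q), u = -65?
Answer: 6598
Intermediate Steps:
A = -71/7 (A = -1/7*71 = -71/7 ≈ -10.143)
F(q) = 1 (F(q) = (2*q)/((2*q)) = (2*q)*(1/(2*q)) = 1)
G(X, a) = 1 + a (G(X, a) = a + 1 = 1 + a)
l = 6662 (l = -64*4 + 6918 = -256 + 6918 = 6662)
G(A, u) + l = (1 - 65) + 6662 = -64 + 6662 = 6598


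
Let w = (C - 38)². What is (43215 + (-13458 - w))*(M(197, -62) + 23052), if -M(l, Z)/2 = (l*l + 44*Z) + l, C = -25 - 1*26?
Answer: -1080969344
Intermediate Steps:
C = -51 (C = -25 - 26 = -51)
w = 7921 (w = (-51 - 38)² = (-89)² = 7921)
M(l, Z) = -88*Z - 2*l - 2*l² (M(l, Z) = -2*((l*l + 44*Z) + l) = -2*((l² + 44*Z) + l) = -2*(l + l² + 44*Z) = -88*Z - 2*l - 2*l²)
(43215 + (-13458 - w))*(M(197, -62) + 23052) = (43215 + (-13458 - 1*7921))*((-88*(-62) - 2*197 - 2*197²) + 23052) = (43215 + (-13458 - 7921))*((5456 - 394 - 2*38809) + 23052) = (43215 - 21379)*((5456 - 394 - 77618) + 23052) = 21836*(-72556 + 23052) = 21836*(-49504) = -1080969344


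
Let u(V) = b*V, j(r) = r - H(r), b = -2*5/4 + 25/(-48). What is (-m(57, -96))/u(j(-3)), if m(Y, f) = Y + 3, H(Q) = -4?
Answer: 576/29 ≈ 19.862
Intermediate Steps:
b = -145/48 (b = -10*1/4 + 25*(-1/48) = -5/2 - 25/48 = -145/48 ≈ -3.0208)
m(Y, f) = 3 + Y
j(r) = 4 + r (j(r) = r - 1*(-4) = r + 4 = 4 + r)
u(V) = -145*V/48
(-m(57, -96))/u(j(-3)) = (-(3 + 57))/((-145*(4 - 3)/48)) = (-1*60)/((-145/48*1)) = -60/(-145/48) = -60*(-48/145) = 576/29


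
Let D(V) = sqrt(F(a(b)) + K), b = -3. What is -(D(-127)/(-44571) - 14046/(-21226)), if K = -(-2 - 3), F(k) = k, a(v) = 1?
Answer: -7023/10613 + sqrt(6)/44571 ≈ -0.66168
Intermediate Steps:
K = 5 (K = -1*(-5) = 5)
D(V) = sqrt(6) (D(V) = sqrt(1 + 5) = sqrt(6))
-(D(-127)/(-44571) - 14046/(-21226)) = -(sqrt(6)/(-44571) - 14046/(-21226)) = -(sqrt(6)*(-1/44571) - 14046*(-1/21226)) = -(-sqrt(6)/44571 + 7023/10613) = -(7023/10613 - sqrt(6)/44571) = -7023/10613 + sqrt(6)/44571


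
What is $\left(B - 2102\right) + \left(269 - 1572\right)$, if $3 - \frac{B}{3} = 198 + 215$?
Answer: $-4635$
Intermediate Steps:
$B = -1230$ ($B = 9 - 3 \left(198 + 215\right) = 9 - 1239 = -1230$)
$\left(B - 2102\right) + \left(269 - 1572\right) = \left(-1230 - 2102\right) + \left(269 - 1572\right) = -3332 + \left(269 - 1572\right) = -3332 - 1303 = -4635$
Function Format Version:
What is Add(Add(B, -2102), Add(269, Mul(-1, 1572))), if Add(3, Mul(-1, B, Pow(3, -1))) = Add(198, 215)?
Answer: -4635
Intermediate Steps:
B = -1230 (B = Add(9, Mul(-3, Add(198, 215))) = Add(9, Mul(-3, 413)) = Add(9, -1239) = -1230)
Add(Add(B, -2102), Add(269, Mul(-1, 1572))) = Add(Add(-1230, -2102), Add(269, Mul(-1, 1572))) = Add(-3332, Add(269, -1572)) = Add(-3332, -1303) = -4635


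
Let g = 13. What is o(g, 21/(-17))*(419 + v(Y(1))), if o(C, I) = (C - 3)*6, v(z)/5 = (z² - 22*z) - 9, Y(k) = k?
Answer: 16140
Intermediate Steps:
v(z) = -45 - 110*z + 5*z² (v(z) = 5*((z² - 22*z) - 9) = 5*(-9 + z² - 22*z) = -45 - 110*z + 5*z²)
o(C, I) = -18 + 6*C (o(C, I) = (-3 + C)*6 = -18 + 6*C)
o(g, 21/(-17))*(419 + v(Y(1))) = (-18 + 6*13)*(419 + (-45 - 110*1 + 5*1²)) = (-18 + 78)*(419 + (-45 - 110 + 5*1)) = 60*(419 + (-45 - 110 + 5)) = 60*(419 - 150) = 60*269 = 16140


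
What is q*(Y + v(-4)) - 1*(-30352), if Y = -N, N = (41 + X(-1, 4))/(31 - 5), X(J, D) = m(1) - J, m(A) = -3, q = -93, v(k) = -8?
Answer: 62471/2 ≈ 31236.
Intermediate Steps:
X(J, D) = -3 - J
N = 3/2 (N = (41 + (-3 - 1*(-1)))/(31 - 5) = (41 + (-3 + 1))/26 = (41 - 2)*(1/26) = 39*(1/26) = 3/2 ≈ 1.5000)
Y = -3/2 (Y = -1*3/2 = -3/2 ≈ -1.5000)
q*(Y + v(-4)) - 1*(-30352) = -93*(-3/2 - 8) - 1*(-30352) = -93*(-19/2) + 30352 = 1767/2 + 30352 = 62471/2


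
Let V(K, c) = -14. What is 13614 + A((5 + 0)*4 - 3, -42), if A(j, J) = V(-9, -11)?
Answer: 13600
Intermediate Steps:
A(j, J) = -14
13614 + A((5 + 0)*4 - 3, -42) = 13614 - 14 = 13600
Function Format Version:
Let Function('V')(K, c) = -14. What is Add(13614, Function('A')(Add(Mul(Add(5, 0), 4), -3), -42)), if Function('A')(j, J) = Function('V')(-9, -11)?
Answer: 13600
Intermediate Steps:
Function('A')(j, J) = -14
Add(13614, Function('A')(Add(Mul(Add(5, 0), 4), -3), -42)) = Add(13614, -14) = 13600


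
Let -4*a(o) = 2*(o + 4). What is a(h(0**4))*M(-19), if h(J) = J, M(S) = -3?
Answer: 6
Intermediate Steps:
a(o) = -2 - o/2 (a(o) = -(o + 4)/2 = -(4 + o)/2 = -(8 + 2*o)/4 = -2 - o/2)
a(h(0**4))*M(-19) = (-2 - 1/2*0**4)*(-3) = (-2 - 1/2*0)*(-3) = (-2 + 0)*(-3) = -2*(-3) = 6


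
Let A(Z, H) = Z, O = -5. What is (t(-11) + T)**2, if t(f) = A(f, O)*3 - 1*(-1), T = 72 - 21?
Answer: 361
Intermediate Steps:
T = 51
t(f) = 1 + 3*f (t(f) = f*3 - 1*(-1) = 3*f + 1 = 1 + 3*f)
(t(-11) + T)**2 = ((1 + 3*(-11)) + 51)**2 = ((1 - 33) + 51)**2 = (-32 + 51)**2 = 19**2 = 361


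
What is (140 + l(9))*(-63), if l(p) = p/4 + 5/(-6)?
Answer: -35637/4 ≈ -8909.3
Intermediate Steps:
l(p) = -⅚ + p/4 (l(p) = p*(¼) + 5*(-⅙) = p/4 - ⅚ = -⅚ + p/4)
(140 + l(9))*(-63) = (140 + (-⅚ + (¼)*9))*(-63) = (140 + (-⅚ + 9/4))*(-63) = (140 + 17/12)*(-63) = (1697/12)*(-63) = -35637/4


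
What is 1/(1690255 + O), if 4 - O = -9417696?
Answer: 1/11107955 ≈ 9.0026e-8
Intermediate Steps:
O = 9417700 (O = 4 - 1*(-9417696) = 4 + 9417696 = 9417700)
1/(1690255 + O) = 1/(1690255 + 9417700) = 1/11107955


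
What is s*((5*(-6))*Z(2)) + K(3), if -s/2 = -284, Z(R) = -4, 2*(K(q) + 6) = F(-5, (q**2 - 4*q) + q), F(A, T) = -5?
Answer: 136303/2 ≈ 68152.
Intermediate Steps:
K(q) = -17/2 (K(q) = -6 + (1/2)*(-5) = -6 - 5/2 = -17/2)
s = 568 (s = -2*(-284) = 568)
s*((5*(-6))*Z(2)) + K(3) = 568*((5*(-6))*(-4)) - 17/2 = 568*(-30*(-4)) - 17/2 = 568*120 - 17/2 = 68160 - 17/2 = 136303/2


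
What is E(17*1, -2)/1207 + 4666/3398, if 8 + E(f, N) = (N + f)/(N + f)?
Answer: 2804038/2050693 ≈ 1.3674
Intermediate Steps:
E(f, N) = -7 (E(f, N) = -8 + (N + f)/(N + f) = -8 + 1 = -7)
E(17*1, -2)/1207 + 4666/3398 = -7/1207 + 4666/3398 = -7*1/1207 + 4666*(1/3398) = -7/1207 + 2333/1699 = 2804038/2050693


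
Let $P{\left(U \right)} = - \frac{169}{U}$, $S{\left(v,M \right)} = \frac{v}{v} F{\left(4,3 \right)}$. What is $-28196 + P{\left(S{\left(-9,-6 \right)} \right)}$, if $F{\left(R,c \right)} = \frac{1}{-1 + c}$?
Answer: $-28534$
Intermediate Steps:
$S{\left(v,M \right)} = \frac{1}{2}$ ($S{\left(v,M \right)} = \frac{v \frac{1}{v}}{-1 + 3} = 1 \cdot \frac{1}{2} = \frac{1}{2}$)
$-28196 + P{\left(S{\left(-9,-6 \right)} \right)} = -28196 - 169 \frac{1}{\frac{1}{2}} = -28196 - 338 = -28534$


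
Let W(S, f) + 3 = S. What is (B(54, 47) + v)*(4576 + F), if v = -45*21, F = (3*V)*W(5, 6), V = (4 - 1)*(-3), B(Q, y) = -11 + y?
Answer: -4110498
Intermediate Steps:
W(S, f) = -3 + S
V = -9 (V = 3*(-3) = -9)
F = -54 (F = (3*(-9))*(-3 + 5) = -27*2 = -54)
v = -945
(B(54, 47) + v)*(4576 + F) = ((-11 + 47) - 945)*(4576 - 54) = (36 - 945)*4522 = -909*4522 = -4110498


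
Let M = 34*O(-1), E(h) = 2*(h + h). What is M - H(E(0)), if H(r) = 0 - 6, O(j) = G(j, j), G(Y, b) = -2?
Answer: -62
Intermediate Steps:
O(j) = -2
E(h) = 4*h (E(h) = 2*(2*h) = 4*h)
H(r) = -6
M = -68 (M = 34*(-2) = -68)
M - H(E(0)) = -68 - 1*(-6) = -68 + 6 = -62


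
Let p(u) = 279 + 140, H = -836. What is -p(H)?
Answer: -419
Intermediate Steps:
p(u) = 419
-p(H) = -1*419 = -419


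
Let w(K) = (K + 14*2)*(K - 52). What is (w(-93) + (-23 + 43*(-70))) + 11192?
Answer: 17584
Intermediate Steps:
w(K) = (-52 + K)*(28 + K) (w(K) = (K + 28)*(-52 + K) = (28 + K)*(-52 + K) = (-52 + K)*(28 + K))
(w(-93) + (-23 + 43*(-70))) + 11192 = ((-1456 + (-93)² - 24*(-93)) + (-23 + 43*(-70))) + 11192 = ((-1456 + 8649 + 2232) + (-23 - 3010)) + 11192 = (9425 - 3033) + 11192 = 6392 + 11192 = 17584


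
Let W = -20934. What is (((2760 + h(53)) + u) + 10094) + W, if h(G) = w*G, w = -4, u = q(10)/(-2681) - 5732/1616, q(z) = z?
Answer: -8985110121/1083124 ≈ -8295.5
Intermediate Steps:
u = -3845913/1083124 (u = 10/(-2681) - 5732/1616 = 10*(-1/2681) - 5732*1/1616 = -10/2681 - 1433/404 = -3845913/1083124 ≈ -3.5508)
h(G) = -4*G
(((2760 + h(53)) + u) + 10094) + W = (((2760 - 4*53) - 3845913/1083124) + 10094) - 20934 = (((2760 - 212) - 3845913/1083124) + 10094) - 20934 = ((2548 - 3845913/1083124) + 10094) - 20934 = (2755954039/1083124 + 10094) - 20934 = 13689007695/1083124 - 20934 = -8985110121/1083124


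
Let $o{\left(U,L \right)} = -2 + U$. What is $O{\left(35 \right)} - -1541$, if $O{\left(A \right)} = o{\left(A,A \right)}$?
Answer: $1574$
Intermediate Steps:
$O{\left(A \right)} = -2 + A$
$O{\left(35 \right)} - -1541 = \left(-2 + 35\right) - -1541 = 33 + 1541 = 1574$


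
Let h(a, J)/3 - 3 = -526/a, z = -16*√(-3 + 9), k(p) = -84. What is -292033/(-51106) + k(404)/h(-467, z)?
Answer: -105514465/98481262 ≈ -1.0714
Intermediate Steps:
z = -16*√6 ≈ -39.192
h(a, J) = 9 - 1578/a (h(a, J) = 9 + 3*(-526/a) = 9 - 1578/a)
-292033/(-51106) + k(404)/h(-467, z) = -292033/(-51106) - 84/(9 - 1578/(-467)) = -292033*(-1/51106) - 84/(9 - 1578*(-1/467)) = 292033/51106 - 84/(9 + 1578/467) = 292033/51106 - 84/5781/467 = 292033/51106 - 84*467/5781 = 292033/51106 - 13076/1927 = -105514465/98481262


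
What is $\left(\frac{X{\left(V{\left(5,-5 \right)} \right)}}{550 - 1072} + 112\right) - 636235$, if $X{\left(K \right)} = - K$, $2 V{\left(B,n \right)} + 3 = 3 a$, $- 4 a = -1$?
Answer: $- \frac{295161073}{464} \approx -6.3612 \cdot 10^{5}$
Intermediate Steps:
$a = \frac{1}{4}$ ($a = \left(- \frac{1}{4}\right) \left(-1\right) = \frac{1}{4} \approx 0.25$)
$V{\left(B,n \right)} = - \frac{9}{8}$ ($V{\left(B,n \right)} = - \frac{3}{2} + \frac{3 \cdot \frac{1}{4}}{2} = - \frac{3}{2} + \frac{1}{2} \cdot \frac{3}{4} = - \frac{3}{2} + \frac{3}{8} = - \frac{9}{8}$)
$\left(\frac{X{\left(V{\left(5,-5 \right)} \right)}}{550 - 1072} + 112\right) - 636235 = \left(\frac{\left(-1\right) \left(- \frac{9}{8}\right)}{550 - 1072} + 112\right) - 636235 = \left(\frac{9}{8 \left(-522\right)} + 112\right) - 636235 = \left(\frac{9}{8} \left(- \frac{1}{522}\right) + 112\right) - 636235 = \left(- \frac{1}{464} + 112\right) - 636235 = \frac{51967}{464} - 636235 = - \frac{295161073}{464}$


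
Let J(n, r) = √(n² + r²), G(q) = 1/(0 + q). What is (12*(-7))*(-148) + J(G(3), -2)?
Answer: 12432 + √37/3 ≈ 12434.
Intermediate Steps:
G(q) = 1/q
(12*(-7))*(-148) + J(G(3), -2) = (12*(-7))*(-148) + √((1/3)² + (-2)²) = -84*(-148) + √((⅓)² + 4) = 12432 + √(⅑ + 4) = 12432 + √(37/9) = 12432 + √37/3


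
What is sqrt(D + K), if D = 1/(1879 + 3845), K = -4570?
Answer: I*sqrt(4159229961)/954 ≈ 67.602*I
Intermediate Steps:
D = 1/5724 ≈ 0.00017470
sqrt(D + K) = sqrt(1/5724 - 4570) = sqrt(-26158679/5724) = I*sqrt(4159229961)/954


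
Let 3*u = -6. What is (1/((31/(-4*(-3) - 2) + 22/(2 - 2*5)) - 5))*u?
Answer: 40/93 ≈ 0.43011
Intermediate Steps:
u = -2 (u = (⅓)*(-6) = -2)
(1/((31/(-4*(-3) - 2) + 22/(2 - 2*5)) - 5))*u = (1/((31/(-4*(-3) - 2) + 22/(2 - 2*5)) - 5))*(-2) = (1/((31/(12 - 2) + 22/(2 - 10)) - 5))*(-2) = (1/((31/10 + 22/(-8)) - 5))*(-2) = (1/((31*(⅒) + 22*(-⅛)) - 5))*(-2) = (1/((31/10 - 11/4) - 5))*(-2) = (1/(7/20 - 5))*(-2) = (1/(-93/20))*(-2) = -20/93*1*(-2) = -20/93*(-2) = 40/93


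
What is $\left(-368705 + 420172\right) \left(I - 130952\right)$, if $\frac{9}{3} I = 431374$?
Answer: $\frac{1982405906}{3} \approx 6.608 \cdot 10^{8}$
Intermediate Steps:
$I = \frac{431374}{3}$ ($I = \frac{1}{3} \cdot 431374 = \frac{431374}{3} \approx 1.4379 \cdot 10^{5}$)
$\left(-368705 + 420172\right) \left(I - 130952\right) = \left(-368705 + 420172\right) \left(\frac{431374}{3} - 130952\right) = 51467 \cdot \frac{38518}{3} = \frac{1982405906}{3}$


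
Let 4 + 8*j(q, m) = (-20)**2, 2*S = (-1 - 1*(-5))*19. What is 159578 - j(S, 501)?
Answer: 319057/2 ≈ 1.5953e+5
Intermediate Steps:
S = 38 (S = ((-1 - 1*(-5))*19)/2 = ((-1 + 5)*19)/2 = (4*19)/2 = (1/2)*76 = 38)
j(q, m) = 99/2 (j(q, m) = -1/2 + (1/8)*(-20)**2 = -1/2 + (1/8)*400 = -1/2 + 50 = 99/2)
159578 - j(S, 501) = 159578 - 1*99/2 = 159578 - 99/2 = 319057/2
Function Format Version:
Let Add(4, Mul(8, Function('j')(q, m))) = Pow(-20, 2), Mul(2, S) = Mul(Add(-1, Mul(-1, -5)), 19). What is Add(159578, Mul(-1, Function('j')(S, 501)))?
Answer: Rational(319057, 2) ≈ 1.5953e+5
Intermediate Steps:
S = 38 (S = Mul(Rational(1, 2), Mul(Add(-1, Mul(-1, -5)), 19)) = Mul(Rational(1, 2), Mul(Add(-1, 5), 19)) = Mul(Rational(1, 2), Mul(4, 19)) = Mul(Rational(1, 2), 76) = 38)
Function('j')(q, m) = Rational(99, 2) (Function('j')(q, m) = Add(Rational(-1, 2), Mul(Rational(1, 8), Pow(-20, 2))) = Add(Rational(-1, 2), Mul(Rational(1, 8), 400)) = Add(Rational(-1, 2), 50) = Rational(99, 2))
Add(159578, Mul(-1, Function('j')(S, 501))) = Add(159578, Mul(-1, Rational(99, 2))) = Add(159578, Rational(-99, 2)) = Rational(319057, 2)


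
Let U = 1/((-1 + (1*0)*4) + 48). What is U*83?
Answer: 83/47 ≈ 1.7660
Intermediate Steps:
U = 1/47 (U = 1/((-1 + 0*4) + 48) = 1/((-1 + 0) + 48) = 1/(-1 + 48) = 1/47 ≈ 0.021277)
U*83 = (1/47)*83 = 83/47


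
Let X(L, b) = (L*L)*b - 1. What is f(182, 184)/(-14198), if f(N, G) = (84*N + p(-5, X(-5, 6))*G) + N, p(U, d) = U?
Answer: -7275/7099 ≈ -1.0248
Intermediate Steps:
X(L, b) = -1 + b*L² (X(L, b) = L²*b - 1 = b*L² - 1 = -1 + b*L²)
f(N, G) = -5*G + 85*N (f(N, G) = (84*N - 5*G) + N = (-5*G + 84*N) + N = -5*G + 85*N)
f(182, 184)/(-14198) = (-5*184 + 85*182)/(-14198) = (-920 + 15470)*(-1/14198) = 14550*(-1/14198) = -7275/7099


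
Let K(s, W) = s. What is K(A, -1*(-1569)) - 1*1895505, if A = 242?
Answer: -1895263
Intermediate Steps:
K(A, -1*(-1569)) - 1*1895505 = 242 - 1*1895505 = 242 - 1895505 = -1895263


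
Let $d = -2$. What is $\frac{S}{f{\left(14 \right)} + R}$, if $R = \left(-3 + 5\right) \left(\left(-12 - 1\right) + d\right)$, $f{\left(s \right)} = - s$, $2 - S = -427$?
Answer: $- \frac{39}{4} \approx -9.75$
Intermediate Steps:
$S = 429$ ($S = 2 - -427 = 2 + 427 = 429$)
$R = -30$ ($R = \left(-3 + 5\right) \left(\left(-12 - 1\right) - 2\right) = 2 \left(-13 - 2\right) = 2 \left(-15\right) = -30$)
$\frac{S}{f{\left(14 \right)} + R} = \frac{429}{\left(-1\right) 14 - 30} = \frac{429}{-14 - 30} = \frac{429}{-44} = 429 \left(- \frac{1}{44}\right) = - \frac{39}{4}$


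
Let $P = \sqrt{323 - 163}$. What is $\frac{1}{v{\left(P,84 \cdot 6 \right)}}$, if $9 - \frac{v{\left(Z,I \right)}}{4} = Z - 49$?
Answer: $\frac{29}{6408} + \frac{\sqrt{10}}{3204} \approx 0.0055126$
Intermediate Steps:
$P = 4 \sqrt{10}$ ($P = \sqrt{160} = 4 \sqrt{10} \approx 12.649$)
$v{\left(Z,I \right)} = 232 - 4 Z$ ($v{\left(Z,I \right)} = 36 - 4 \left(Z - 49\right) = 36 - 4 \left(-49 + Z\right) = 36 - \left(-196 + 4 Z\right) = 232 - 4 Z$)
$\frac{1}{v{\left(P,84 \cdot 6 \right)}} = \frac{1}{232 - 4 \cdot 4 \sqrt{10}} = \frac{1}{232 - 16 \sqrt{10}}$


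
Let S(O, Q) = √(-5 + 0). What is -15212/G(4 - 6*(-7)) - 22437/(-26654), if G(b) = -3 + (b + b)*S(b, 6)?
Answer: 2166117717/1128237166 + 1399504*I*√5/42329 ≈ 1.9199 + 73.93*I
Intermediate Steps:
S(O, Q) = I*√5 (S(O, Q) = √(-5) = I*√5)
G(b) = -3 + 2*I*b*√5 (G(b) = -3 + (b + b)*(I*√5) = -3 + (2*b)*(I*√5) = -3 + 2*I*b*√5)
-15212/G(4 - 6*(-7)) - 22437/(-26654) = -15212/(-3 + 2*I*(4 - 6*(-7))*√5) - 22437/(-26654) = -15212/(-3 + 2*I*(4 + 42)*√5) - 22437*(-1/26654) = -15212/(-3 + 2*I*46*√5) + 22437/26654 = -15212/(-3 + 92*I*√5) + 22437/26654 = 22437/26654 - 15212/(-3 + 92*I*√5)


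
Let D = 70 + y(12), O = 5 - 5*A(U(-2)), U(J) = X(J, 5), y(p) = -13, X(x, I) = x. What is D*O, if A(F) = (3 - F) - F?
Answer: -1710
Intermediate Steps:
U(J) = J
A(F) = 3 - 2*F
O = -30 (O = 5 - 5*(3 - 2*(-2)) = 5 - 5*(3 + 4) = 5 - 5*7 = 5 - 35 = -30)
D = 57 (D = 70 - 13 = 57)
D*O = 57*(-30) = -1710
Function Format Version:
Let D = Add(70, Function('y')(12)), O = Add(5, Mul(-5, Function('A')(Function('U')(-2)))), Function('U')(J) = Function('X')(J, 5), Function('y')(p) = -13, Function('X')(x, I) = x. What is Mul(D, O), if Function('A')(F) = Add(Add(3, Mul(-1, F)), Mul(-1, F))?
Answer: -1710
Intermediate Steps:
Function('U')(J) = J
Function('A')(F) = Add(3, Mul(-2, F))
O = -30 (O = Add(5, Mul(-5, Add(3, Mul(-2, -2)))) = Add(5, Mul(-5, Add(3, 4))) = Add(5, Mul(-5, 7)) = Add(5, -35) = -30)
D = 57 (D = Add(70, -13) = 57)
Mul(D, O) = Mul(57, -30) = -1710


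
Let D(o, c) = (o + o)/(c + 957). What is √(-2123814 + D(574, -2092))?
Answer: I*√2735951593130/1135 ≈ 1457.3*I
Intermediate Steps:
D(o, c) = 2*o/(957 + c) (D(o, c) = (2*o)/(957 + c) = 2*o/(957 + c))
√(-2123814 + D(574, -2092)) = √(-2123814 + 2*574/(957 - 2092)) = √(-2123814 + 2*574/(-1135)) = √(-2123814 + 2*574*(-1/1135)) = √(-2123814 - 1148/1135) = √(-2410530038/1135) = I*√2735951593130/1135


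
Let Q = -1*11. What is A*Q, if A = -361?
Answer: 3971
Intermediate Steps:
Q = -11
A*Q = -361*(-11) = 3971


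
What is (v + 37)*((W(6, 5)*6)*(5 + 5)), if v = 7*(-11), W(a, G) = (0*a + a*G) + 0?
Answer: -72000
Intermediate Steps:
W(a, G) = G*a (W(a, G) = (0 + G*a) + 0 = G*a + 0 = G*a)
v = -77
(v + 37)*((W(6, 5)*6)*(5 + 5)) = (-77 + 37)*(((5*6)*6)*(5 + 5)) = -40*30*6*10 = -7200*10 = -40*1800 = -72000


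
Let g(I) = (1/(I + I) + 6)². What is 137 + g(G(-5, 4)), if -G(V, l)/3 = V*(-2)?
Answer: 622081/3600 ≈ 172.80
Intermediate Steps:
G(V, l) = 6*V (G(V, l) = -3*V*(-2) = -(-6)*V = 6*V)
g(I) = (6 + 1/(2*I))² (g(I) = (1/(2*I) + 6)² = (6 + 1/(2*I))²)
137 + g(G(-5, 4)) = 137 + (1 + 12*(6*(-5)))²/(4*(6*(-5))²) = 137 + (¼)*(1 + 12*(-30))²/(-30)² = 137 + (¼)*(1/900)*(1 - 360)² = 137 + (¼)*(1/900)*(-359)² = 137 + (¼)*(1/900)*128881 = 137 + 128881/3600 = 622081/3600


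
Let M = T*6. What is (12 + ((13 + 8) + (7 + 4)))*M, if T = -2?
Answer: -528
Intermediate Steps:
M = -12 (M = -2*6 = -12)
(12 + ((13 + 8) + (7 + 4)))*M = (12 + ((13 + 8) + (7 + 4)))*(-12) = (12 + (21 + 11))*(-12) = (12 + 32)*(-12) = 44*(-12) = -528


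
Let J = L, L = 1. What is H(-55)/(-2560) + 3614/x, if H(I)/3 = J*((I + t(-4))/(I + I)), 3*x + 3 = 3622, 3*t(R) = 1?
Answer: 69375311/23161600 ≈ 2.9953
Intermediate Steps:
t(R) = ⅓ (t(R) = (⅓)*1 = ⅓)
J = 1
x = 3619/3 (x = -1 + (⅓)*3622 = -1 + 3622/3 = 3619/3 ≈ 1206.3)
H(I) = 3*(⅓ + I)/(2*I) (H(I) = 3*(1*((I + ⅓)/(I + I))) = 3*(1*((⅓ + I)/((2*I)))) = 3*(1*((⅓ + I)*(1/(2*I)))) = 3*(1*((⅓ + I)/(2*I))) = 3*((⅓ + I)/(2*I)) = 3*(⅓ + I)/(2*I))
H(-55)/(-2560) + 3614/x = ((½)*(1 + 3*(-55))/(-55))/(-2560) + 3614/(3619/3) = ((½)*(-1/55)*(1 - 165))*(-1/2560) + 3614*(3/3619) = ((½)*(-1/55)*(-164))*(-1/2560) + 10842/3619 = (82/55)*(-1/2560) + 10842/3619 = -41/70400 + 10842/3619 = 69375311/23161600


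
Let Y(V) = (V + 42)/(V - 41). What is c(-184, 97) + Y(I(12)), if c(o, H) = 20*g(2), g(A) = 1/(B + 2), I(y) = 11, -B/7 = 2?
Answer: -103/30 ≈ -3.4333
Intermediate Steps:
B = -14 (B = -7*2 = -14)
g(A) = -1/12 (g(A) = 1/(-14 + 2) = 1/(-12) = -1/12)
c(o, H) = -5/3 (c(o, H) = 20*(-1/12) = -5/3)
Y(V) = (42 + V)/(-41 + V)
c(-184, 97) + Y(I(12)) = -5/3 + (42 + 11)/(-41 + 11) = -5/3 + 53/(-30) = -5/3 - 1/30*53 = -5/3 - 53/30 = -103/30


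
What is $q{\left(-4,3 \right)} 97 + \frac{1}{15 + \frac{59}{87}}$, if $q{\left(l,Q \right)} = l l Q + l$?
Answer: $\frac{5821639}{1364} \approx 4268.1$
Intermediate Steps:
$q{\left(l,Q \right)} = l + Q l^{2}$ ($q{\left(l,Q \right)} = l^{2} Q + l = Q l^{2} + l = l + Q l^{2}$)
$q{\left(-4,3 \right)} 97 + \frac{1}{15 + \frac{59}{87}} = - 4 \left(1 + 3 \left(-4\right)\right) 97 + \frac{1}{15 + \frac{59}{87}} = - 4 \left(1 - 12\right) 97 + \frac{1}{15 + 59 \cdot \frac{1}{87}} = \left(-4\right) \left(-11\right) 97 + \frac{1}{15 + \frac{59}{87}} = 44 \cdot 97 + \frac{1}{\frac{1364}{87}} = 4268 + \frac{87}{1364} = \frac{5821639}{1364}$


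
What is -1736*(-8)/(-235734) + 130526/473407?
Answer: 1099760894/5072642079 ≈ 0.21680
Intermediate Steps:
-1736*(-8)/(-235734) + 130526/473407 = 13888*(-1/235734) + 130526*(1/473407) = -6944/117867 + 11866/43037 = 1099760894/5072642079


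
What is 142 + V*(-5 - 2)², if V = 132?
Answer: 6610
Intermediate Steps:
142 + V*(-5 - 2)² = 142 + 132*(-5 - 2)² = 142 + 132*(-7)² = 142 + 132*49 = 142 + 6468 = 6610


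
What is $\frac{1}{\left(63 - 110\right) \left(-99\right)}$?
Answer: $\frac{1}{4653} \approx 0.00021492$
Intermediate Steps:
$\frac{1}{\left(63 - 110\right) \left(-99\right)} = \frac{1}{\left(-47\right) \left(-99\right)} = \frac{1}{4653}$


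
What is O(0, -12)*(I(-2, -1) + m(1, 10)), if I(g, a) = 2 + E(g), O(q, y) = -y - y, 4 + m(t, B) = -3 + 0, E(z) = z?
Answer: -168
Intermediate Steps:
m(t, B) = -7 (m(t, B) = -4 + (-3 + 0) = -4 - 3 = -7)
O(q, y) = -2*y
I(g, a) = 2 + g
O(0, -12)*(I(-2, -1) + m(1, 10)) = (-2*(-12))*((2 - 2) - 7) = 24*(0 - 7) = 24*(-7) = -168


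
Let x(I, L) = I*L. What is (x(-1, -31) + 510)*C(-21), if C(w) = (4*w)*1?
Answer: -45444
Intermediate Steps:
C(w) = 4*w
(x(-1, -31) + 510)*C(-21) = (-1*(-31) + 510)*(4*(-21)) = (31 + 510)*(-84) = 541*(-84) = -45444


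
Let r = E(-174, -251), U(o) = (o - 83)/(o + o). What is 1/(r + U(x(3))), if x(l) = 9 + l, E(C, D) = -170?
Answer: -24/4151 ≈ -0.0057817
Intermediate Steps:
U(o) = (-83 + o)/(2*o) (U(o) = (-83 + o)/((2*o)) = (-83 + o)*(1/(2*o)) = (-83 + o)/(2*o))
r = -170
1/(r + U(x(3))) = 1/(-170 + (-83 + (9 + 3))/(2*(9 + 3))) = 1/(-170 + (1/2)*(-83 + 12)/12) = 1/(-170 + (1/2)*(1/12)*(-71)) = 1/(-170 - 71/24) = 1/(-4151/24) = -24/4151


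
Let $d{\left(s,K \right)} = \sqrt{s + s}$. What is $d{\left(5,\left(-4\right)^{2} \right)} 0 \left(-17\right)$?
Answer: $0$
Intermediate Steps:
$d{\left(s,K \right)} = \sqrt{2} \sqrt{s}$ ($d{\left(s,K \right)} = \sqrt{2 s} = \sqrt{2} \sqrt{s}$)
$d{\left(5,\left(-4\right)^{2} \right)} 0 \left(-17\right) = \sqrt{2} \sqrt{5} \cdot 0 \left(-17\right) = \sqrt{10} \cdot 0 \left(-17\right) = 0 \left(-17\right) = 0$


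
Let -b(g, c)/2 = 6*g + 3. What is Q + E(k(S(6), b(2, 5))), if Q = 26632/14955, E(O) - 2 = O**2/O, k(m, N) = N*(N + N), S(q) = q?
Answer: 26975542/14955 ≈ 1803.8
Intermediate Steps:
b(g, c) = -6 - 12*g (b(g, c) = -2*(6*g + 3) = -2*(3 + 6*g) = -6 - 12*g)
k(m, N) = 2*N**2 (k(m, N) = N*(2*N) = 2*N**2)
E(O) = 2 + O (E(O) = 2 + O**2/O = 2 + O)
Q = 26632/14955 (Q = 26632*(1/14955) = 26632/14955 ≈ 1.7808)
Q + E(k(S(6), b(2, 5))) = 26632/14955 + (2 + 2*(-6 - 12*2)**2) = 26632/14955 + (2 + 2*(-6 - 24)**2) = 26632/14955 + (2 + 2*(-30)**2) = 26632/14955 + (2 + 2*900) = 26632/14955 + (2 + 1800) = 26632/14955 + 1802 = 26975542/14955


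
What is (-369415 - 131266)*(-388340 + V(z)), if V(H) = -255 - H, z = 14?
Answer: 194569142729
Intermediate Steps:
(-369415 - 131266)*(-388340 + V(z)) = (-369415 - 131266)*(-388340 + (-255 - 1*14)) = -500681*(-388340 + (-255 - 14)) = -500681*(-388340 - 269) = -500681*(-388609) = 194569142729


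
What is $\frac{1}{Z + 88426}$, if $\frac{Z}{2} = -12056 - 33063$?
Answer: $- \frac{1}{1812} \approx -0.00055188$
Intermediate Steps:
$Z = -90238$ ($Z = 2 \left(-12056 - 33063\right) = 2 \left(-45119\right) = -90238$)
$\frac{1}{Z + 88426} = \frac{1}{-90238 + 88426} = \frac{1}{-1812} = - \frac{1}{1812}$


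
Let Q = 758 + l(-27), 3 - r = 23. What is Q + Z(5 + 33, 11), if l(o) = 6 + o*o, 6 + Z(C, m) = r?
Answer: 1467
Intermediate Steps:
r = -20 (r = 3 - 1*23 = 3 - 23 = -20)
Z(C, m) = -26 (Z(C, m) = -6 - 20 = -26)
l(o) = 6 + o²
Q = 1493 (Q = 758 + (6 + (-27)²) = 758 + (6 + 729) = 758 + 735 = 1493)
Q + Z(5 + 33, 11) = 1493 - 26 = 1467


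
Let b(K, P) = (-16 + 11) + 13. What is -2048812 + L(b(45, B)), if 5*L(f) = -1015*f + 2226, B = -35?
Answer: -10249954/5 ≈ -2.0500e+6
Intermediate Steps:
b(K, P) = 8 (b(K, P) = -5 + 13 = 8)
L(f) = 2226/5 - 203*f (L(f) = (-1015*f + 2226)/5 = (2226 - 1015*f)/5 = 2226/5 - 203*f)
-2048812 + L(b(45, B)) = -2048812 + (2226/5 - 203*8) = -2048812 + (2226/5 - 1624) = -2048812 - 5894/5 = -10249954/5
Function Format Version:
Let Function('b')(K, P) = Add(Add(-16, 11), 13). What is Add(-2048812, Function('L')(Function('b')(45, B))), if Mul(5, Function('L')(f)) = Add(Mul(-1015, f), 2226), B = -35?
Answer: Rational(-10249954, 5) ≈ -2.0500e+6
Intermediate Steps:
Function('b')(K, P) = 8 (Function('b')(K, P) = Add(-5, 13) = 8)
Function('L')(f) = Add(Rational(2226, 5), Mul(-203, f)) (Function('L')(f) = Mul(Rational(1, 5), Add(Mul(-1015, f), 2226)) = Mul(Rational(1, 5), Add(2226, Mul(-1015, f))) = Add(Rational(2226, 5), Mul(-203, f)))
Add(-2048812, Function('L')(Function('b')(45, B))) = Add(-2048812, Add(Rational(2226, 5), Mul(-203, 8))) = Add(-2048812, Add(Rational(2226, 5), -1624)) = Add(-2048812, Rational(-5894, 5)) = Rational(-10249954, 5)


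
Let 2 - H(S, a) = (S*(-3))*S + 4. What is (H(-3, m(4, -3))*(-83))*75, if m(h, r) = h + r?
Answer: -155625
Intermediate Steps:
H(S, a) = -2 + 3*S² (H(S, a) = 2 - ((S*(-3))*S + 4) = 2 - ((-3*S)*S + 4) = 2 - (-3*S² + 4) = 2 - (4 - 3*S²) = 2 + (-4 + 3*S²) = -2 + 3*S²)
(H(-3, m(4, -3))*(-83))*75 = ((-2 + 3*(-3)²)*(-83))*75 = ((-2 + 3*9)*(-83))*75 = ((-2 + 27)*(-83))*75 = (25*(-83))*75 = -2075*75 = -155625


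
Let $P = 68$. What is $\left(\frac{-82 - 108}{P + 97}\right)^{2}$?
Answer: $\frac{1444}{1089} \approx 1.326$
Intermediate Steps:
$\left(\frac{-82 - 108}{P + 97}\right)^{2} = \left(\frac{-82 - 108}{68 + 97}\right)^{2} = \left(- \frac{190}{165}\right)^{2} = \left(\left(-190\right) \frac{1}{165}\right)^{2} = \left(- \frac{38}{33}\right)^{2} = \frac{1444}{1089}$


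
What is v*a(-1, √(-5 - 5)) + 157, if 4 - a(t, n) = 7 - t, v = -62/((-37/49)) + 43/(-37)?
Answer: -6171/37 ≈ -166.78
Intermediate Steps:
v = 2995/37 (v = -62/((-37*1/49)) + 43*(-1/37) = -62/(-37/49) - 43/37 = -62*(-49/37) - 43/37 = 3038/37 - 43/37 = 2995/37 ≈ 80.946)
a(t, n) = -3 + t (a(t, n) = 4 - (7 - t) = 4 + (-7 + t) = -3 + t)
v*a(-1, √(-5 - 5)) + 157 = 2995*(-3 - 1)/37 + 157 = (2995/37)*(-4) + 157 = -11980/37 + 157 = -6171/37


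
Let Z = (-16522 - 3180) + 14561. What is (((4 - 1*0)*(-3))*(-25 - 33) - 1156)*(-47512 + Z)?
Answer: 24220380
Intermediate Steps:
Z = -5141 (Z = -19702 + 14561 = -5141)
(((4 - 1*0)*(-3))*(-25 - 33) - 1156)*(-47512 + Z) = (((4 - 1*0)*(-3))*(-25 - 33) - 1156)*(-47512 - 5141) = (((4 + 0)*(-3))*(-58) - 1156)*(-52653) = ((4*(-3))*(-58) - 1156)*(-52653) = (-12*(-58) - 1156)*(-52653) = (696 - 1156)*(-52653) = -460*(-52653) = 24220380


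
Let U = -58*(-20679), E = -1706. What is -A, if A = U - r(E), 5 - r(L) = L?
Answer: -1197671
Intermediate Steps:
r(L) = 5 - L
U = 1199382
A = 1197671 (A = 1199382 - (5 - 1*(-1706)) = 1199382 - (5 + 1706) = 1199382 - 1*1711 = 1199382 - 1711 = 1197671)
-A = -1*1197671 = -1197671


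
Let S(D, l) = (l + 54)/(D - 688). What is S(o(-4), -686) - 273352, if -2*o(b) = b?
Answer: -93759420/343 ≈ -2.7335e+5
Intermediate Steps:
o(b) = -b/2
S(D, l) = (54 + l)/(-688 + D)
S(o(-4), -686) - 273352 = (54 - 686)/(-688 - ½*(-4)) - 273352 = -632/(-688 + 2) - 273352 = -632/(-686) - 273352 = -1/686*(-632) - 273352 = 316/343 - 273352 = -93759420/343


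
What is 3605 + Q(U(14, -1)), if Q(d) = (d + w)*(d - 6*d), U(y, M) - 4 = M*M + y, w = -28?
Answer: 4460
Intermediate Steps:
U(y, M) = 4 + y + M² (U(y, M) = 4 + (M*M + y) = 4 + (M² + y) = 4 + (y + M²) = 4 + y + M²)
Q(d) = -5*d*(-28 + d) (Q(d) = (d - 28)*(d - 6*d) = (-28 + d)*(-5*d) = -5*d*(-28 + d))
3605 + Q(U(14, -1)) = 3605 + 5*(4 + 14 + (-1)²)*(28 - (4 + 14 + (-1)²)) = 3605 + 5*(4 + 14 + 1)*(28 - (4 + 14 + 1)) = 3605 + 5*19*(28 - 1*19) = 3605 + 5*19*(28 - 19) = 3605 + 5*19*9 = 3605 + 855 = 4460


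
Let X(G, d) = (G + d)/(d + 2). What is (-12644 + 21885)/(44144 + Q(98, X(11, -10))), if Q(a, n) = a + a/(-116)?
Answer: 535978/2565987 ≈ 0.20888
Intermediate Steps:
X(G, d) = (G + d)/(2 + d)
Q(a, n) = 115*a/116 (Q(a, n) = a + a*(-1/116) = a - a/116 = 115*a/116)
(-12644 + 21885)/(44144 + Q(98, X(11, -10))) = (-12644 + 21885)/(44144 + (115/116)*98) = 9241/(44144 + 5635/58) = 9241/(2565987/58) = 9241*(58/2565987) = 535978/2565987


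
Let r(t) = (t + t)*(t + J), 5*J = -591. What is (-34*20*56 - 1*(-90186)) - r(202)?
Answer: 91254/5 ≈ 18251.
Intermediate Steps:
J = -591/5 (J = (1/5)*(-591) = -591/5 ≈ -118.20)
r(t) = 2*t*(-591/5 + t) (r(t) = (t + t)*(t - 591/5) = (2*t)*(-591/5 + t) = 2*t*(-591/5 + t))
(-34*20*56 - 1*(-90186)) - r(202) = (-34*20*56 - 1*(-90186)) - 2*202*(-591 + 5*202)/5 = (-680*56 + 90186) - 2*202*(-591 + 1010)/5 = (-38080 + 90186) - 2*202*419/5 = 52106 - 1*169276/5 = 52106 - 169276/5 = 91254/5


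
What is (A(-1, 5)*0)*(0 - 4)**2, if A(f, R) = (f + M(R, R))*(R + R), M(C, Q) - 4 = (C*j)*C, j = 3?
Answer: 0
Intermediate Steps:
M(C, Q) = 4 + 3*C**2 (M(C, Q) = 4 + (C*3)*C = 4 + (3*C)*C = 4 + 3*C**2)
A(f, R) = 2*R*(4 + f + 3*R**2) (A(f, R) = (f + (4 + 3*R**2))*(R + R) = (4 + f + 3*R**2)*(2*R) = 2*R*(4 + f + 3*R**2))
(A(-1, 5)*0)*(0 - 4)**2 = ((2*5*(4 - 1 + 3*5**2))*0)*(0 - 4)**2 = ((2*5*(4 - 1 + 3*25))*0)*(-4)**2 = ((2*5*(4 - 1 + 75))*0)*16 = ((2*5*78)*0)*16 = (780*0)*16 = 0*16 = 0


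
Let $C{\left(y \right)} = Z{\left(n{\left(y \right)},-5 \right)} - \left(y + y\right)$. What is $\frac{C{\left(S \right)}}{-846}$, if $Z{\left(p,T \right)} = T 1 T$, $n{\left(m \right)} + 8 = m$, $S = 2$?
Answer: $- \frac{7}{282} \approx -0.024823$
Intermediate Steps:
$n{\left(m \right)} = -8 + m$
$Z{\left(p,T \right)} = T^{2}$ ($Z{\left(p,T \right)} = T T = T^{2}$)
$C{\left(y \right)} = 25 - 2 y$ ($C{\left(y \right)} = \left(-5\right)^{2} - \left(y + y\right) = 25 - 2 y$)
$\frac{C{\left(S \right)}}{-846} = \frac{25 - 4}{-846} = \left(25 - 4\right) \left(- \frac{1}{846}\right) = 21 \left(- \frac{1}{846}\right) = - \frac{7}{282}$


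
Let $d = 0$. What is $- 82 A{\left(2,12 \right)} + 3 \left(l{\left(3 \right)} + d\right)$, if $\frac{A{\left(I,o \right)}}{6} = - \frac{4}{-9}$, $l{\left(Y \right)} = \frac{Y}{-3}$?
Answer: $- \frac{665}{3} \approx -221.67$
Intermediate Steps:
$l{\left(Y \right)} = - \frac{Y}{3}$ ($l{\left(Y \right)} = Y \left(- \frac{1}{3}\right) = - \frac{Y}{3}$)
$A{\left(I,o \right)} = \frac{8}{3}$ ($A{\left(I,o \right)} = 6 \left(- \frac{4}{-9}\right) = 6 \left(\left(-4\right) \left(- \frac{1}{9}\right)\right) = 6 \cdot \frac{4}{9} = \frac{8}{3}$)
$- 82 A{\left(2,12 \right)} + 3 \left(l{\left(3 \right)} + d\right) = \left(-82\right) \frac{8}{3} + 3 \left(\left(- \frac{1}{3}\right) 3 + 0\right) = - \frac{656}{3} + 3 \left(-1 + 0\right) = - \frac{656}{3} + 3 \left(-1\right) = - \frac{656}{3} - 3 = - \frac{665}{3}$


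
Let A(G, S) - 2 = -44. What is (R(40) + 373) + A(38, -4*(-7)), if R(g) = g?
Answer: 371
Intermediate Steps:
A(G, S) = -42 (A(G, S) = 2 - 44 = -42)
(R(40) + 373) + A(38, -4*(-7)) = (40 + 373) - 42 = 413 - 42 = 371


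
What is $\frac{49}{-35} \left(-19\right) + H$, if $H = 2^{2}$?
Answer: $\frac{153}{5} \approx 30.6$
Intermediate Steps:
$H = 4$
$\frac{49}{-35} \left(-19\right) + H = \frac{49}{-35} \left(-19\right) + 4 = 49 \left(- \frac{1}{35}\right) \left(-19\right) + 4 = \left(- \frac{7}{5}\right) \left(-19\right) + 4 = \frac{133}{5} + 4 = \frac{153}{5}$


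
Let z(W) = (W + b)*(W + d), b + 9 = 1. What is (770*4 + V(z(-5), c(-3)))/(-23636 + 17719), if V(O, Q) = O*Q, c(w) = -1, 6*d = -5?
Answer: -18025/35502 ≈ -0.50772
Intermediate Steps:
b = -8 (b = -9 + 1 = -8)
d = -⅚ (d = (⅙)*(-5) = -⅚ ≈ -0.83333)
z(W) = (-8 + W)*(-⅚ + W) (z(W) = (W - 8)*(W - ⅚) = (-8 + W)*(-⅚ + W))
(770*4 + V(z(-5), c(-3)))/(-23636 + 17719) = (770*4 + (20/3 + (-5)² - 53/6*(-5))*(-1))/(-23636 + 17719) = (3080 + (20/3 + 25 + 265/6)*(-1))/(-5917) = (3080 + (455/6)*(-1))*(-1/5917) = (3080 - 455/6)*(-1/5917) = (18025/6)*(-1/5917) = -18025/35502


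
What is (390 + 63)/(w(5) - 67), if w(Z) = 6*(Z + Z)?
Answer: -453/7 ≈ -64.714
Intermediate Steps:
w(Z) = 12*Z (w(Z) = 6*(2*Z) = 12*Z)
(390 + 63)/(w(5) - 67) = (390 + 63)/(12*5 - 67) = 453/(60 - 67) = 453/(-7) = 453*(-⅐) = -453/7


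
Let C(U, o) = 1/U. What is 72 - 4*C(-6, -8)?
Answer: 218/3 ≈ 72.667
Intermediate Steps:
72 - 4*C(-6, -8) = 72 - 4/(-6) = 72 - 4*(-⅙) = 72 + ⅔ = 218/3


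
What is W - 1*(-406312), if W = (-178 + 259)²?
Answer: 412873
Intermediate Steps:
W = 6561 (W = 81² = 6561)
W - 1*(-406312) = 6561 - 1*(-406312) = 6561 + 406312 = 412873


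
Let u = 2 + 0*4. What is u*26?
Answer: 52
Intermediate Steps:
u = 2 (u = 2 + 0 = 2)
u*26 = 2*26 = 52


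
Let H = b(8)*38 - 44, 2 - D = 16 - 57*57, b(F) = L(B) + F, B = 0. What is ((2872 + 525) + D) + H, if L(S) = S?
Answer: 6892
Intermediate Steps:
b(F) = F (b(F) = 0 + F = F)
D = 3235 (D = 2 - (16 - 57*57) = 2 - (16 - 3249) = 2 - 1*(-3233) = 2 + 3233 = 3235)
H = 260 (H = 8*38 - 44 = 304 - 44 = 260)
((2872 + 525) + D) + H = ((2872 + 525) + 3235) + 260 = (3397 + 3235) + 260 = 6632 + 260 = 6892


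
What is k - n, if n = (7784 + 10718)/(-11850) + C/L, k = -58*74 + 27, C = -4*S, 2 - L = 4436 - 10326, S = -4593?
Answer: -12412160309/2909175 ≈ -4266.6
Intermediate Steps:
L = 5892 (L = 2 - (4436 - 10326) = 2 - 1*(-5890) = 2 + 5890 = 5892)
C = 18372 (C = -4*(-4593) = 18372)
k = -4265 (k = -4292 + 27 = -4265)
n = 4528934/2909175 (n = (7784 + 10718)/(-11850) + 18372/5892 = 18502*(-1/11850) + 18372*(1/5892) = -9251/5925 + 1531/491 = 4528934/2909175 ≈ 1.5568)
k - n = -4265 - 1*4528934/2909175 = -4265 - 4528934/2909175 = -12412160309/2909175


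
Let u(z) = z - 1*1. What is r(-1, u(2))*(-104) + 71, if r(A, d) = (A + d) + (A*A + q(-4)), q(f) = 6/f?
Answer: 123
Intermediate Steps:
u(z) = -1 + z (u(z) = z - 1 = -1 + z)
r(A, d) = -3/2 + A + d + A² (r(A, d) = (A + d) + (A*A + 6/(-4)) = (A + d) + (A² + 6*(-¼)) = (A + d) + (A² - 3/2) = (A + d) + (-3/2 + A²) = -3/2 + A + d + A²)
r(-1, u(2))*(-104) + 71 = (-3/2 - 1 + (-1 + 2) + (-1)²)*(-104) + 71 = (-3/2 - 1 + 1 + 1)*(-104) + 71 = -½*(-104) + 71 = 52 + 71 = 123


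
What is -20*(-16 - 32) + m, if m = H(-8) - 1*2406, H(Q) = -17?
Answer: -1463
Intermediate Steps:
m = -2423 (m = -17 - 1*2406 = -17 - 2406 = -2423)
-20*(-16 - 32) + m = -20*(-16 - 32) - 2423 = -20*(-48) - 2423 = 960 - 2423 = -1463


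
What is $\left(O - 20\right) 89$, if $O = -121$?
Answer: $-12549$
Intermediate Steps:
$\left(O - 20\right) 89 = \left(-121 - 20\right) 89 = \left(-141\right) 89 = -12549$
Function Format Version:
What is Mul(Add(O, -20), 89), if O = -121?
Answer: -12549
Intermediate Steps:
Mul(Add(O, -20), 89) = Mul(Add(-121, -20), 89) = Mul(-141, 89) = -12549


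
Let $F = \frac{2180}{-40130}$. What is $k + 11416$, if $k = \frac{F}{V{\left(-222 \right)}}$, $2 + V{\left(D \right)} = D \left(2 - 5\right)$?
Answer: $\frac{15209719347}{1332316} \approx 11416.0$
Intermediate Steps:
$V{\left(D \right)} = -2 - 3 D$ ($V{\left(D \right)} = -2 + D \left(2 - 5\right) = -2 + D \left(-3\right) = -2 - 3 D$)
$F = - \frac{218}{4013}$ ($F = 2180 \left(- \frac{1}{40130}\right) = - \frac{218}{4013} \approx -0.054323$)
$k = - \frac{109}{1332316}$ ($k = - \frac{218}{4013 \left(-2 - -666\right)} = - \frac{218}{4013 \left(-2 + 666\right)} = - \frac{218}{4013 \cdot 664} = \left(- \frac{218}{4013}\right) \frac{1}{664} = - \frac{109}{1332316} \approx -8.1812 \cdot 10^{-5}$)
$k + 11416 = - \frac{109}{1332316} + 11416 = \frac{15209719347}{1332316}$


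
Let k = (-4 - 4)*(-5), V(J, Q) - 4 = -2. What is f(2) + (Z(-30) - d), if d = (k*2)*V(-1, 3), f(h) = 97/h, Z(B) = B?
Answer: -283/2 ≈ -141.50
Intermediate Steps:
V(J, Q) = 2 (V(J, Q) = 4 - 2 = 2)
k = 40 (k = -8*(-5) = 40)
d = 160 (d = (40*2)*2 = 80*2 = 160)
f(2) + (Z(-30) - d) = 97/2 + (-30 - 1*160) = 97*(1/2) + (-30 - 160) = 97/2 - 190 = -283/2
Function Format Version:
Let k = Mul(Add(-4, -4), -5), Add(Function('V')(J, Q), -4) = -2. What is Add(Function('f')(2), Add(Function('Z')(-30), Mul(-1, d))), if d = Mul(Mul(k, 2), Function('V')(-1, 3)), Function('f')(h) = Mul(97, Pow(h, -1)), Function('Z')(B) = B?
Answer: Rational(-283, 2) ≈ -141.50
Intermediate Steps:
Function('V')(J, Q) = 2 (Function('V')(J, Q) = Add(4, -2) = 2)
k = 40 (k = Mul(-8, -5) = 40)
d = 160 (d = Mul(Mul(40, 2), 2) = Mul(80, 2) = 160)
Add(Function('f')(2), Add(Function('Z')(-30), Mul(-1, d))) = Add(Mul(97, Pow(2, -1)), Add(-30, Mul(-1, 160))) = Add(Mul(97, Rational(1, 2)), Add(-30, -160)) = Add(Rational(97, 2), -190) = Rational(-283, 2)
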